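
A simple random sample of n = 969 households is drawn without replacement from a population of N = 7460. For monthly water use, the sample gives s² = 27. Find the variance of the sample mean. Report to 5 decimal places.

Under SRS without replacement, Var(ȳ) = (1 − f)·s²/n with f = n/N = 969/7460 = 0.12989276.
Var(ȳ) = (1 − 0.12989276)·27/969 = 0.87010724·0.027863777 = 0.024244474.

0.02424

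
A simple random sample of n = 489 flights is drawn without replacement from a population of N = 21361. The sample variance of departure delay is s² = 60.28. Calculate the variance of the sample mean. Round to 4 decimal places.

0.1205

Under SRS without replacement, Var(ȳ) = (1 − f)·s²/n with f = n/N = 489/21361 = 0.02289219.
Var(ȳ) = (1 − 0.02289219)·60.28/489 = 0.97710781·0.12327198 = 0.12045002.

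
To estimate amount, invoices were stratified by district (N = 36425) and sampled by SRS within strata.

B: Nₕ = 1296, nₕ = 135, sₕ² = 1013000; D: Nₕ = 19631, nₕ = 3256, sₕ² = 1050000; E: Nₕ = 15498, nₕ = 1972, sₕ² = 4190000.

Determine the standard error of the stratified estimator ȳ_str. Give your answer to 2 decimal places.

20.55

Var(ȳ_str) = Σₕ Wₕ²(1 − fₕ)sₕ²/nₕ with Wₕ = Nₕ/N, N = 36425.
B: Wₕ = 0.03557996; term = 0.03557996²·(1 − 0.10416667)·1013000/135 = 8.5096907.
D: Wₕ = 0.53894303; term = 0.53894303²·(1 − 0.16586012)·1050000/3256 = 78.132103.
E: Wₕ = 0.42547701; term = 0.42547701²·(1 − 0.12724222)·4190000/1972 = 335.70131.
Sum = 422.3431.
SE = √(422.3431) = 20.55.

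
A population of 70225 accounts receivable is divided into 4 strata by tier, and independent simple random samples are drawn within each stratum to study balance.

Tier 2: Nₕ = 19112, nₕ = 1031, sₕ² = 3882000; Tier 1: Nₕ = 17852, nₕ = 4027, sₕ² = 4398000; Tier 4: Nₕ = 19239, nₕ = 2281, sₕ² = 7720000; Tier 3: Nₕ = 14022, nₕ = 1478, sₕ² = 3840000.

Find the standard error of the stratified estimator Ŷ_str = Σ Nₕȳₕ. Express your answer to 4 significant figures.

Var(Ŷ_str) = Σₕ Nₕ²(1 − fₕ)sₕ²/nₕ.
Tier 2: 19112²·(1 − 1031/19112)·3882000/1031 = 1.3011443 × 10^12.
Tier 1: 17852²·(1 − 4027/17852)·4398000/4027 = 2.6954148 × 10^11.
Tier 4: 19239²·(1 − 2281/19239)·7720000/2281 = 1.1042036 × 10^12.
Tier 3: 14022²·(1 − 1478/14022)·3840000/1478 = 4.569859 × 10^11.
Sum = 3.1318753 × 10^12.
SE = √(3.1318753 × 10^12) = 1.770 × 10^6.

1.770 × 10^6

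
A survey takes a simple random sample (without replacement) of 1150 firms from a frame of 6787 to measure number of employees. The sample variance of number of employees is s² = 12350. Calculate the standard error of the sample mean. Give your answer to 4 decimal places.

2.9865

Under SRS without replacement, Var(ȳ) = (1 − f)·s²/n with f = n/N = 1150/6787 = 0.16944158.
Var(ȳ) = (1 − 0.16944158)·12350/1150 = 0.83055842·10.73913 = 8.9194752.
SE(ȳ) = √(8.9194752) = 2.9865.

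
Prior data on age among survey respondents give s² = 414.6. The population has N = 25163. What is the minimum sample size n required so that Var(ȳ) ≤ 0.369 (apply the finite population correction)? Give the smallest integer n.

Without fpc, n₀ = s²/D = 414.6/0.369 = 1123.5772.
With fpc, (1 − n/N)·s²/n ≤ D requires n ≥ n₀/(1 + n₀/N) = 1123.5772/(1 + 1123.5772/25163) = 1075.5517.
Rounding up, n = 1076.

1076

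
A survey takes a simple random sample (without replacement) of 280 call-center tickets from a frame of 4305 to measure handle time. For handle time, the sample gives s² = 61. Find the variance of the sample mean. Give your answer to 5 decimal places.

Under SRS without replacement, Var(ȳ) = (1 − f)·s²/n with f = n/N = 280/4305 = 0.06504065.
Var(ȳ) = (1 − 0.06504065)·61/280 = 0.93495935·0.21785714 = 0.20368757.

0.20369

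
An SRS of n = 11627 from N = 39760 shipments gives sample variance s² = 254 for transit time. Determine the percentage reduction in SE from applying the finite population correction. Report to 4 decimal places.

15.8828

f = n/N = 11627/39760 = 0.29242958.
SE_no-fpc = √(s²/n) = 0.14780292; SE_fpc = √((1−f)s²/n) = 0.12432769.
Ratio = √(1−f) = 0.84117205. Reduction = 100·(1 − 0.84117205) = 15.8828%.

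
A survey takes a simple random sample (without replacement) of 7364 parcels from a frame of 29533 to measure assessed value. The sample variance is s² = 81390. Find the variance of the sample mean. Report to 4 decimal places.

8.2965

Under SRS without replacement, Var(ȳ) = (1 − f)·s²/n with f = n/N = 7364/29533 = 0.24934819.
Var(ȳ) = (1 − 0.24934819)·81390/7364 = 0.75065181·11.052417 = 8.296517.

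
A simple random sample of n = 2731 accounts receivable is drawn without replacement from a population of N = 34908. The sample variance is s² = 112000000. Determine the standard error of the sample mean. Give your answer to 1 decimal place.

194.4

Under SRS without replacement, Var(ȳ) = (1 − f)·s²/n with f = n/N = 2731/34908 = 0.07823422.
Var(ȳ) = (1 − 0.07823422)·112000000/2731 = 0.92176578·41010.619 = 37802.185.
SE(ȳ) = √(37802.185) = 194.4.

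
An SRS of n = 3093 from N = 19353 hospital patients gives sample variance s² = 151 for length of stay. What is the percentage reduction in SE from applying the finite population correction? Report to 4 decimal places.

f = n/N = 3093/19353 = 0.15982018.
SE_no-fpc = √(s²/n) = 0.22095229; SE_fpc = √((1−f)s²/n) = 0.2025278.
Ratio = √(1−f) = 0.91661323. Reduction = 100·(1 − 0.91661323) = 8.3387%.

8.3387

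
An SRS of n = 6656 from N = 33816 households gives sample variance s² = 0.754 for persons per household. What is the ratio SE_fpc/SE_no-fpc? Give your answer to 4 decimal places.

0.8962

f = n/N = 6656/33816 = 0.19682990.
SE_no-fpc = √(s²/n) = 0.010643366; SE_fpc = √((1−f)s²/n) = 0.0095385592.
Ratio = √(1−f) = 0.89619758.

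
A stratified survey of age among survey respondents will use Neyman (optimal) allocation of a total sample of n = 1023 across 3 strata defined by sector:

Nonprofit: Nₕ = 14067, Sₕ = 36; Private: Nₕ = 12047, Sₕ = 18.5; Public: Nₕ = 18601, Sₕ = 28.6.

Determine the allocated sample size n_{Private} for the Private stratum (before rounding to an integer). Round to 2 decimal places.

180.77

Neyman allocation: nₕ = n·NₕSₕ / Σⱼ NⱼSⱼ.
Σ NⱼSⱼ = 14067·36 + 12047·18.5 + 18601·28.6 = 1.2612701 × 10^6.
n_{Private} = 1023·12047·18.5 / (1.2612701 × 10^6) = 180.77.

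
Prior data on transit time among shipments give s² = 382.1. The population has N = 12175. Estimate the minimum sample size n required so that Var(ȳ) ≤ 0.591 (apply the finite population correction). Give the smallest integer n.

614

Without fpc, n₀ = s²/D = 382.1/0.591 = 646.5313.
With fpc, (1 − n/N)·s²/n ≤ D requires n ≥ n₀/(1 + n₀/N) = 646.5313/(1 + 646.5313/12175) = 613.9297.
Rounding up, n = 614.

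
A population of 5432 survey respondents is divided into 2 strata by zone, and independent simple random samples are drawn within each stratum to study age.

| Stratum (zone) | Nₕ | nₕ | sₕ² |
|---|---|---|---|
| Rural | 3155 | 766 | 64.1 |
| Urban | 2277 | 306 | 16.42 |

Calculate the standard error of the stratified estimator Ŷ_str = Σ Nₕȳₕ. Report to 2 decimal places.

Var(Ŷ_str) = Σₕ Nₕ²(1 − fₕ)sₕ²/nₕ.
Rural: 3155²·(1 − 766/3155)·64.1/766 = 630731.87.
Urban: 2277²·(1 − 306/2277)·16.42/306 = 240824.9.
Sum = 871556.77.
SE = √(871556.77) = 933.57.

933.57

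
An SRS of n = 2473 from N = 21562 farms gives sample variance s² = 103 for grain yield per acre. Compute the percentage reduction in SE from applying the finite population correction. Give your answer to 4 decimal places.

f = n/N = 2473/21562 = 0.11469251.
SE_no-fpc = √(s²/n) = 0.20408287; SE_fpc = √((1−f)s²/n) = 0.19202316.
Ratio = √(1−f) = 0.94090780. Reduction = 100·(1 − 0.94090780) = 5.9092%.

5.9092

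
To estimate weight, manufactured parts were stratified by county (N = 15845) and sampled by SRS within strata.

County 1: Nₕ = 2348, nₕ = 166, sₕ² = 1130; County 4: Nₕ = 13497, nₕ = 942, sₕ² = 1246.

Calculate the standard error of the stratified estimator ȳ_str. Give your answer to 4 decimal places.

Var(ȳ_str) = Σₕ Wₕ²(1 − fₕ)sₕ²/nₕ with Wₕ = Nₕ/N, N = 15845.
County 1: Wₕ = 0.14818555; term = 0.14818555²·(1 − 0.07069847)·1130/166 = 0.13891166.
County 4: Wₕ = 0.85181445; term = 0.85181445²·(1 − 0.06979329)·1246/942 = 0.89276389.
Sum = 1.0316756.
SE = √(1.0316756) = 1.0157.

1.0157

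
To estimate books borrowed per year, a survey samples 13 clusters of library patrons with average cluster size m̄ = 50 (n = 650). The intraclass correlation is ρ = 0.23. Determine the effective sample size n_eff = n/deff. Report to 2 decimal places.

deff = 1 + (50 − 1)·0.23 = 1 + 11.27 = 12.27.
n_eff = 650 / 12.27 = 52.97.

52.97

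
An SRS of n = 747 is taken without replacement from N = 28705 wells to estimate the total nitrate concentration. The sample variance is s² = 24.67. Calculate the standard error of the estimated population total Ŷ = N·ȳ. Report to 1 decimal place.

5148.2

Var(Ŷ) = N²·Var(ȳ) = N²·(1 − n/N)·s²/n.
f = 747/28705 = 0.02602334; Var(ȳ) = 0.97397666·24.67/747 = 0.032166003.
Var(Ŷ) = 28705² · 0.032166003 = 2.6504047 × 10^7.
SE(Ŷ) = √(2.6504047 × 10^7) = 5148.2.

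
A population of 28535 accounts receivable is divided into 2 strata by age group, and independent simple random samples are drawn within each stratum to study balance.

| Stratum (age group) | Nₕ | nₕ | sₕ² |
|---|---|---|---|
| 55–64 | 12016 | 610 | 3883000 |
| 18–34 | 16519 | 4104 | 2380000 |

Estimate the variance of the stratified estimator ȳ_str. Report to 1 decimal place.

1217.5

Var(ȳ_str) = Σₕ Wₕ²(1 − fₕ)sₕ²/nₕ with Wₕ = Nₕ/N, N = 28535.
55–64: Wₕ = 0.42109690; term = 0.42109690²·(1 − 0.05076565)·3883000/610 = 1071.4578.
18–34: Wₕ = 0.57890310; term = 0.57890310²·(1 − 0.24844119)·2380000/4104 = 146.06438.
Sum = 1217.5222.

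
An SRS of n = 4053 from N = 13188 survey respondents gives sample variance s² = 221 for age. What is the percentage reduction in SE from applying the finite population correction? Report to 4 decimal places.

16.7729

f = n/N = 4053/13188 = 0.30732484.
SE_no-fpc = √(s²/n) = 0.23351126; SE_fpc = √((1−f)s²/n) = 0.19434467.
Ratio = √(1−f) = 0.83227109. Reduction = 100·(1 − 0.83227109) = 16.7729%.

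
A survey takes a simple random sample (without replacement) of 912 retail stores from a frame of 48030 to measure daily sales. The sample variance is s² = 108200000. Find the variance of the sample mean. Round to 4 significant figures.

116400

Under SRS without replacement, Var(ȳ) = (1 − f)·s²/n with f = n/N = 912/48030 = 0.01898813.
Var(ȳ) = (1 − 0.01898813)·108200000/912 = 0.98101187·118640.35 = 116387.59.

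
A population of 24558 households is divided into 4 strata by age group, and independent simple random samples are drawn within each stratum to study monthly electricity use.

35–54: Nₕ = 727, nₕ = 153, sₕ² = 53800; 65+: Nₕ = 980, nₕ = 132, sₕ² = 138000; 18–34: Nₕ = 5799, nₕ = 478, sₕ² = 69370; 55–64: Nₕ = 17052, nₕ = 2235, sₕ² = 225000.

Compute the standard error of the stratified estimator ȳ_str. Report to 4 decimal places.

Var(ȳ_str) = Σₕ Wₕ²(1 − fₕ)sₕ²/nₕ with Wₕ = Nₕ/N, N = 24558.
35–54: Wₕ = 0.02960339; term = 0.02960339²·(1 − 0.21045392)·53800/153 = 0.24330507.
65+: Wₕ = 0.03990553; term = 0.03990553²·(1 − 0.13469388)·138000/132 = 1.4405923.
18–34: Wₕ = 0.23613486; term = 0.23613486²·(1 − 0.08242800)·69370/478 = 7.4251319.
55–64: Wₕ = 0.69435622; term = 0.69435622²·(1 − 0.13106967)·225000/2235 = 42.174953.
Sum = 51.283982.
SE = √(51.283982) = 7.1613.

7.1613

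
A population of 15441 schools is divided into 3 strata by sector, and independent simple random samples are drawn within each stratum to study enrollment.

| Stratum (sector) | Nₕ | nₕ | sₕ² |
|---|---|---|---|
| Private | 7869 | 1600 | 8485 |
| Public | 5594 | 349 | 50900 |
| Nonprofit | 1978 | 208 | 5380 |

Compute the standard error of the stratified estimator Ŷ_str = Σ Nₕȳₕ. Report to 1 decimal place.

Var(Ŷ_str) = Σₕ Nₕ²(1 − fₕ)sₕ²/nₕ.
Private: 7869²·(1 − 1600/7869)·8485/1600 = 2.6160719 × 10^8.
Public: 5594²·(1 − 349/5594)·50900/349 = 4.2791776 × 10^9.
Nonprofit: 1978²·(1 − 208/1978)·5380/208 = 9.0556263 × 10^7.
Sum = 4.6313411 × 10^9.
SE = √(4.6313411 × 10^9) = 68054.0.

68054.0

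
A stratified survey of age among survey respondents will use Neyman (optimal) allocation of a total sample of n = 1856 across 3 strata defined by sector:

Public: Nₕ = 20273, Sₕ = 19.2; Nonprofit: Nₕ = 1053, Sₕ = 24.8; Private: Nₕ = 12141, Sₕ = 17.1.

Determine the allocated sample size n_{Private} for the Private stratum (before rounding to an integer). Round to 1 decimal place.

Neyman allocation: nₕ = n·NₕSₕ / Σⱼ NⱼSⱼ.
Σ NⱼSⱼ = 20273·19.2 + 1053·24.8 + 12141·17.1 = 622967.1.
n_{Private} = 1856·12141·17.1 / 622967.1 = 618.5.

618.5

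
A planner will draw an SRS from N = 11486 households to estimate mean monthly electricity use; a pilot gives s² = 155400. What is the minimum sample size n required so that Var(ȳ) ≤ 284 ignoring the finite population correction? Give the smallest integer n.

548

Without fpc, n₀ = s²/D = 155400/284 = 547.1831.
Rounding up, n = 548.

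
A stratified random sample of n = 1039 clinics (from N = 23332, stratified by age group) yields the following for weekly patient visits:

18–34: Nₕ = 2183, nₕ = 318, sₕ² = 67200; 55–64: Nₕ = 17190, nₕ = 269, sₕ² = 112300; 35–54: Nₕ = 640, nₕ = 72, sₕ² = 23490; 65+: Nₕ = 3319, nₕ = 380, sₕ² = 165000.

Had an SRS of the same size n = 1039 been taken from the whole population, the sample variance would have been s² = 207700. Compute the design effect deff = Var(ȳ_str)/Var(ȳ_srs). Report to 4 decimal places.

1.2180

Var(ȳ_str) = Σ Wₕ²(1−fₕ)sₕ²/nₕ with Wₕ = Nₕ/23332:
  18–34: (2183/23332)²·(1−318/2183)·67200/318 = 1.5804137
  55–64: (17190/23332)²·(1−269/17190)·112300/269 = 223.06192
  35–54: (640/23332)²·(1−72/640)·23490/72 = 0.21785869
  65+: (3319/23332)²·(1−380/3319)·165000/380 = 7.7804237
  → Var(ȳ_str) = 232.64062.
Var(ȳ_srs) = (1 − 1039/23332)·207700/1039 = 191.00182.
deff = 232.64062 / 191.00182 = 1.2180.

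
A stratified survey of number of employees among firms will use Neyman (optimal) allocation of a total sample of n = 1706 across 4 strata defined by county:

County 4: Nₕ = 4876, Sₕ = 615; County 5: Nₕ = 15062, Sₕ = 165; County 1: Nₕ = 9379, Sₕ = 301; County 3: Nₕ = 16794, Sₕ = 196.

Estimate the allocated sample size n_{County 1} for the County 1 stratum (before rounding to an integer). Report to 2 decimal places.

415.23

Neyman allocation: nₕ = n·NₕSₕ / Σⱼ NⱼSⱼ.
Σ NⱼSⱼ = 4876·615 + 15062·165 + 9379·301 + 16794·196 = 1.1598673 × 10^7.
n_{County 1} = 1706·9379·301 / (1.1598673 × 10^7) = 415.23.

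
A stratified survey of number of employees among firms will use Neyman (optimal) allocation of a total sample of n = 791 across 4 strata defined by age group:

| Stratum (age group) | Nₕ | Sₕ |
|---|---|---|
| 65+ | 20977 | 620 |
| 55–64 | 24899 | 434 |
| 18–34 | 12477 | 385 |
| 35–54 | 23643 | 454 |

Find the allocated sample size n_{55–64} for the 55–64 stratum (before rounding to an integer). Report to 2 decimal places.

Neyman allocation: nₕ = n·NₕSₕ / Σⱼ NⱼSⱼ.
Σ NⱼSⱼ = 20977·620 + 24899·434 + 12477·385 + 23643·454 = 3.9349473 × 10^7.
n_{55–64} = 791·24899·434 / (3.9349473 × 10^7) = 217.22.

217.22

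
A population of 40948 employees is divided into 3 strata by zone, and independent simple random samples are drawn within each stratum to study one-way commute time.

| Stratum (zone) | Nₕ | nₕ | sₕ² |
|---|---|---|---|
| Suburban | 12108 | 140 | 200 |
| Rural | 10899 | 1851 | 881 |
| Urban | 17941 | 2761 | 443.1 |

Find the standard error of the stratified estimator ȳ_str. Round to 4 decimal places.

Var(ȳ_str) = Σₕ Wₕ²(1 − fₕ)sₕ²/nₕ with Wₕ = Nₕ/N, N = 40948.
Suburban: Wₕ = 0.29569210; term = 0.29569210²·(1 − 0.01156260)·200/140 = 0.12346122.
Rural: Wₕ = 0.26616685; term = 0.26616685²·(1 − 0.16983209)·881/1851 = 0.027992607.
Urban: Wₕ = 0.43814106; term = 0.43814106²·(1 − 0.15389332)·443.1/2761 = 0.026066839.
Sum = 0.17752067.
SE = √(0.17752067) = 0.4213.

0.4213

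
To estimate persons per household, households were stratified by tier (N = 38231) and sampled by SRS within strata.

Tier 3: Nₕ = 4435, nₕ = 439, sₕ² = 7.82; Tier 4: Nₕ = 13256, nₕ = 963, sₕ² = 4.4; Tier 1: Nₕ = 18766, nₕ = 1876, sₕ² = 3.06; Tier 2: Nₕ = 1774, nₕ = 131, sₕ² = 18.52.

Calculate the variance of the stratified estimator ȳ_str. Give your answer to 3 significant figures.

Var(ȳ_str) = Σₕ Wₕ²(1 − fₕ)sₕ²/nₕ with Wₕ = Nₕ/N, N = 38231.
Tier 3: Wₕ = 0.11600534; term = 0.11600534²·(1 − 0.09898534)·7.82/439 = 2.159882 × 10^-4.
Tier 4: Wₕ = 0.34673433; term = 0.34673433²·(1 − 0.07264635)·4.4/963 = 5.0940764 × 10^-4.
Tier 1: Wₕ = 0.49085820; term = 0.49085820²·(1 − 0.09996803)·3.06/1876 = 3.537192 × 10^-4.
Tier 2: Wₕ = 0.04640213; term = 0.04640213²·(1 − 0.07384442)·18.52/131 = 2.8192238 × 10^-4.
Sum = 0.0013610374.

0.00136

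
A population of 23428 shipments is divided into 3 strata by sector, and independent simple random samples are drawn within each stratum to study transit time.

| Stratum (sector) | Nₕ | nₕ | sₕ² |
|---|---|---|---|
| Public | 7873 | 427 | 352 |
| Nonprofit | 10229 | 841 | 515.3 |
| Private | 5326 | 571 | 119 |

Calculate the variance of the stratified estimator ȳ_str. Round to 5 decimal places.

0.20486

Var(ȳ_str) = Σₕ Wₕ²(1 − fₕ)sₕ²/nₕ with Wₕ = Nₕ/N, N = 23428.
Public: Wₕ = 0.33605088; term = 0.33605088²·(1 − 0.05423600)·352/427 = 0.088045597.
Nonprofit: Wₕ = 0.43661431; term = 0.43661431²·(1 − 0.08221723)·515.3/841 = 0.10720128.
Private: Wₕ = 0.22733481; term = 0.22733481²·(1 − 0.10720991)·119/571 = 0.009615948.
Sum = 0.20486283.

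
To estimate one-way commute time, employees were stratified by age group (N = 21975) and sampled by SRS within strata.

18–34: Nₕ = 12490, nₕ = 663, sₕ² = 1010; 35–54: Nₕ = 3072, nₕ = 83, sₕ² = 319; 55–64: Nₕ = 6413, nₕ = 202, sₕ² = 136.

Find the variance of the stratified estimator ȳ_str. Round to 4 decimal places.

Var(ȳ_str) = Σₕ Wₕ²(1 − fₕ)sₕ²/nₕ with Wₕ = Nₕ/N, N = 21975.
18–34: Wₕ = 0.56837315; term = 0.56837315²·(1 − 0.05308247)·1010/663 = 0.46600128.
35–54: Wₕ = 0.13979522; term = 0.13979522²·(1 − 0.02701823)·319/83 = 0.073080574.
55–64: Wₕ = 0.29183163; term = 0.29183163²·(1 − 0.03149852)·136/202 = 0.05553318.
Sum = 0.59461503.

0.5946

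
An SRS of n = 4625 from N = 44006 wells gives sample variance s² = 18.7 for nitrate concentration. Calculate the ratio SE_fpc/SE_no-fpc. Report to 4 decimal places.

0.9460

f = n/N = 4625/44006 = 0.10509930.
SE_no-fpc = √(s²/n) = 0.063586502; SE_fpc = √((1−f)s²/n) = 0.060152317.
Ratio = √(1−f) = 0.94599191.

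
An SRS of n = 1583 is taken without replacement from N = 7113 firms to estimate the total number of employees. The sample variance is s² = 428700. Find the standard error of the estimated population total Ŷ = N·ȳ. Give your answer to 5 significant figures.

Var(Ŷ) = N²·Var(ȳ) = N²·(1 − n/N)·s²/n.
f = 1583/7113 = 0.22255026; Var(ȳ) = 0.77744974·428700/1583 = 210.54498.
Var(Ŷ) = 7113² · 210.54498 = 1.0652475 × 10^10.
SE(Ŷ) = √(1.0652475 × 10^10) = 103210.

103210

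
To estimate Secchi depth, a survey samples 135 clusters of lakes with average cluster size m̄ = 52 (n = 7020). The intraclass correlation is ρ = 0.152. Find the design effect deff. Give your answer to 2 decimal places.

8.75

deff = 1 + (52 − 1)·0.152 = 1 + 7.752 = 8.752.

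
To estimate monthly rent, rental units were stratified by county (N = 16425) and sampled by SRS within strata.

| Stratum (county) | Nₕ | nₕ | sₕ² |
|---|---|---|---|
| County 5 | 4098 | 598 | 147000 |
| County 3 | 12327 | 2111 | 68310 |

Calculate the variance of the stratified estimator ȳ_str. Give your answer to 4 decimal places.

Var(ȳ_str) = Σₕ Wₕ²(1 − fₕ)sₕ²/nₕ with Wₕ = Nₕ/N, N = 16425.
County 5: Wₕ = 0.24949772; term = 0.24949772²·(1 − 0.14592484)·147000/598 = 13.069091.
County 3: Wₕ = 0.75050228; term = 0.75050228²·(1 − 0.17125010)·68310/2111 = 15.105099.
Sum = 28.17419.

28.1742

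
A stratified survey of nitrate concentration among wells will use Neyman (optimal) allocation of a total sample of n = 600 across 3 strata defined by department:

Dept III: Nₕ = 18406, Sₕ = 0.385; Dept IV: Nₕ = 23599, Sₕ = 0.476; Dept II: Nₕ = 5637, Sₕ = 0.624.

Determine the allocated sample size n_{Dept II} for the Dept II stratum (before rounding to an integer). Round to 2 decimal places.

96.65

Neyman allocation: nₕ = n·NₕSₕ / Σⱼ NⱼSⱼ.
Σ NⱼSⱼ = 18406·0.385 + 23599·0.476 + 5637·0.624 = 21836.922.
n_{Dept II} = 600·5637·0.624 / 21836.922 = 96.65.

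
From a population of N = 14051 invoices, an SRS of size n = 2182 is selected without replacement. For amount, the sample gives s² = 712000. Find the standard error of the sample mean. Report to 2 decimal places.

Under SRS without replacement, Var(ȳ) = (1 − f)·s²/n with f = n/N = 2182/14051 = 0.15529144.
Var(ȳ) = (1 − 0.15529144)·712000/2182 = 0.84470856·326.30614 = 275.63359.
SE(ȳ) = √(275.63359) = 16.60.

16.60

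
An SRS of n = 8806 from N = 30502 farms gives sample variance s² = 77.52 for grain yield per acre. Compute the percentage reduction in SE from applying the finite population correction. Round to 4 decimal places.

15.6615

f = n/N = 8806/30502 = 0.28870238.
SE_no-fpc = √(s²/n) = 0.093824777; SE_fpc = √((1−f)s²/n) = 0.079130374.
Ratio = √(1−f) = 0.84338462. Reduction = 100·(1 − 0.84338462) = 15.6615%.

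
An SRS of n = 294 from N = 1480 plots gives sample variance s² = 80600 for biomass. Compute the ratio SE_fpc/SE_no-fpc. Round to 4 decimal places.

f = n/N = 294/1480 = 0.19864865.
SE_no-fpc = √(s²/n) = 16.557465; SE_fpc = √((1−f)s²/n) = 14.82195.
Ratio = √(1−f) = 0.89518230.

0.8952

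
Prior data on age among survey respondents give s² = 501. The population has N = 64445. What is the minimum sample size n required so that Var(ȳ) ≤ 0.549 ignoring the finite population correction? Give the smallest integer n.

913

Without fpc, n₀ = s²/D = 501/0.549 = 912.5683.
Rounding up, n = 913.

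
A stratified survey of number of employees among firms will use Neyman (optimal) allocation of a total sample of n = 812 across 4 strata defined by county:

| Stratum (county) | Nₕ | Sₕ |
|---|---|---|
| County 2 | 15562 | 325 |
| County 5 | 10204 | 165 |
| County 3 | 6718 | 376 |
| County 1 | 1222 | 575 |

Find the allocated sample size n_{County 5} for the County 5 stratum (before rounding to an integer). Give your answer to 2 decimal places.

Neyman allocation: nₕ = n·NₕSₕ / Σⱼ NⱼSⱼ.
Σ NⱼSⱼ = 15562·325 + 10204·165 + 6718·376 + 1222·575 = 9.969928 × 10^6.
n_{County 5} = 812·10204·165 / (9.969928 × 10^6) = 137.13.

137.13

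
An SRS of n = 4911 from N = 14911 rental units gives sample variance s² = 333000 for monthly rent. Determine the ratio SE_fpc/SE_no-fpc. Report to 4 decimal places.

f = n/N = 4911/14911 = 0.32935417.
SE_no-fpc = √(s²/n) = 8.2344984; SE_fpc = √((1−f)s²/n) = 6.7434752.
Ratio = √(1−f) = 0.81892969.

0.8189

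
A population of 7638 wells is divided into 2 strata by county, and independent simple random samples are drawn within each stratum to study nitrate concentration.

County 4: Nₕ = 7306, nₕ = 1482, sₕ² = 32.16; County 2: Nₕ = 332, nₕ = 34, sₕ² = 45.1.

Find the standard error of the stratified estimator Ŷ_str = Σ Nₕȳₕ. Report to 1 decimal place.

Var(Ŷ_str) = Σₕ Nₕ²(1 − fₕ)sₕ²/nₕ.
County 4: 7306²·(1 − 1482/7306)·32.16/1482 = 923355.35.
County 2: 332²·(1 − 34/332)·45.1/34 = 131235.69.
Sum = 1.054591 × 10^6.
SE = √(1.054591 × 10^6) = 1026.9.

1026.9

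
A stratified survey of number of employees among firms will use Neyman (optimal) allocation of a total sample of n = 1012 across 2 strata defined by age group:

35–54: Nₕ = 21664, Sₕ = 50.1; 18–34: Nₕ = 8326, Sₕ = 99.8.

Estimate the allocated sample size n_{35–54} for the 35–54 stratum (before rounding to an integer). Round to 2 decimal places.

573.18

Neyman allocation: nₕ = n·NₕSₕ / Σⱼ NⱼSⱼ.
Σ NⱼSⱼ = 21664·50.1 + 8326·99.8 = 1.9163012 × 10^6.
n_{35–54} = 1012·21664·50.1 / (1.9163012 × 10^6) = 573.18.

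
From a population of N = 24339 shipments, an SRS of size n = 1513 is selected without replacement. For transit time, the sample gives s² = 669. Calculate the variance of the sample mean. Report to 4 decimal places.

0.4147

Under SRS without replacement, Var(ȳ) = (1 − f)·s²/n with f = n/N = 1513/24339 = 0.06216361.
Var(ȳ) = (1 − 0.06216361)·669/1513 = 0.93783639·0.44216788 = 0.41468113.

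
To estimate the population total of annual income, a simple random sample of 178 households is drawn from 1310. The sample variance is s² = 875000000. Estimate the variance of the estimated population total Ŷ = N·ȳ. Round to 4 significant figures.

7.290 × 10^12

Var(Ŷ) = N²·Var(ȳ) = N²·(1 − n/N)·s²/n.
f = 178/1310 = 0.13587786; Var(ȳ) = 0.86412214·875000000/178 = 4.2477914 × 10^6.
Var(Ŷ) = 1310² · (4.2477914 × 10^6) = 7.2896348 × 10^12.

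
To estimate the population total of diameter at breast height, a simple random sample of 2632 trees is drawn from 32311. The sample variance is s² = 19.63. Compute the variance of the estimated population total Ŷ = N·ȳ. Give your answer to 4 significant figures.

7.152 × 10^6

Var(Ŷ) = N²·Var(ȳ) = N²·(1 − n/N)·s²/n.
f = 2632/32311 = 0.08145833; Var(ȳ) = 0.91854167·19.63/2632 = 0.0068506736.
Var(Ŷ) = 32311² · 0.0068506736 = 7.1521082 × 10^6.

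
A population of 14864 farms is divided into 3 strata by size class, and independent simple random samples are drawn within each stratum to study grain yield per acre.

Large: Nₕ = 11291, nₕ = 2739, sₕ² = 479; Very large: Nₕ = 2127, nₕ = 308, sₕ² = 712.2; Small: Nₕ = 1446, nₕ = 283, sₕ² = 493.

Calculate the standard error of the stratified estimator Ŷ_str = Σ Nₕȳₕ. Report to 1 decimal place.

5363.1

Var(Ŷ_str) = Σₕ Nₕ²(1 − fₕ)sₕ²/nₕ.
Large: 11291²·(1 − 2739/11291)·479/2739 = 1.6886653 × 10^7.
Very large: 2127²·(1 − 308/2127)·712.2/308 = 8.9464645 × 10^6.
Small: 1446²·(1 − 283/1446)·493/283 = 2.9296011 × 10^6.
Sum = 2.8762719 × 10^7.
SE = √(2.8762719 × 10^7) = 5363.1.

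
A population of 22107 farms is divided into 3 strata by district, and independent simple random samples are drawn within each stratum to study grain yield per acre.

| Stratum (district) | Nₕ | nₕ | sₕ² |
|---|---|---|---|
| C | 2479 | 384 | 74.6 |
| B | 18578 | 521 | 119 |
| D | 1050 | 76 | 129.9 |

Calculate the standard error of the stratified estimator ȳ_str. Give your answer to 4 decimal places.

Var(ȳ_str) = Σₕ Wₕ²(1 − fₕ)sₕ²/nₕ with Wₕ = Nₕ/N, N = 22107.
C: Wₕ = 0.11213643; term = 0.11213643²·(1 − 0.15490117)·74.6/384 = 0.0020644698.
B: Wₕ = 0.84036730; term = 0.84036730²·(1 − 0.02804392)·119/521 = 0.15678127.
D: Wₕ = 0.04749627; term = 0.04749627²·(1 − 0.07238095)·129.9/76 = 0.0035767138.
Sum = 0.16242245.
SE = √(0.16242245) = 0.4030.

0.4030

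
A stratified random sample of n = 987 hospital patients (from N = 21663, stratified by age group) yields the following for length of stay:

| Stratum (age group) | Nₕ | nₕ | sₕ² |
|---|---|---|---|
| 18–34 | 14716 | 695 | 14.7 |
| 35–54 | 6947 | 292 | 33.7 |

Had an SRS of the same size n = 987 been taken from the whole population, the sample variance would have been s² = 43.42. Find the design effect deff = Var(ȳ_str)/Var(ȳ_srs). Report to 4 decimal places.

0.4923

Var(ȳ_str) = Σ Wₕ²(1−fₕ)sₕ²/nₕ with Wₕ = Nₕ/21663:
  18–34: (14716/21663)²·(1−695/14716)·14.7/695 = 0.0092995964
  35–54: (6947/21663)²·(1−292/6947)·33.7/292 = 0.011369862
  → Var(ȳ_str) = 0.020669458.
Var(ȳ_srs) = (1 − 987/21663)·43.42/987 = 0.041987555.
deff = 0.020669458 / 0.041987555 = 0.4923.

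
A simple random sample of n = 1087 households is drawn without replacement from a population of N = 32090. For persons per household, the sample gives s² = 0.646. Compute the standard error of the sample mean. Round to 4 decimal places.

0.0240

Under SRS without replacement, Var(ȳ) = (1 − f)·s²/n with f = n/N = 1087/32090 = 0.03387348.
Var(ȳ) = (1 − 0.03387348)·0.646/1087 = 0.96612652·5.9429623 × 10^-4 = 5.7416535 × 10^-4.
SE(ȳ) = √(5.7416535 × 10^-4) = 0.0240.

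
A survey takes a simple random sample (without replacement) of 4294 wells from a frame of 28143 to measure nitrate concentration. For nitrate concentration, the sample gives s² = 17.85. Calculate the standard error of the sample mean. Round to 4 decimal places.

0.0594

Under SRS without replacement, Var(ȳ) = (1 − f)·s²/n with f = n/N = 4294/28143 = 0.15257791.
Var(ȳ) = (1 − 0.15257791)·17.85/4294 = 0.84742209·0.0041569632 = 0.0035227025.
SE(ȳ) = √(0.0035227025) = 0.0594.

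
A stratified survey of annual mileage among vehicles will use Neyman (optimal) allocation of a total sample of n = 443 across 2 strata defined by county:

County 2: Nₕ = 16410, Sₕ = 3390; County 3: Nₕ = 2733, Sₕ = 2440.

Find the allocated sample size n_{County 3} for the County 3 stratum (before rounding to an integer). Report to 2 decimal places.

Neyman allocation: nₕ = n·NₕSₕ / Σⱼ NⱼSⱼ.
Σ NⱼSⱼ = 16410·3390 + 2733·2440 = 6.229842 × 10^7.
n_{County 3} = 443·2733·2440 / (6.229842 × 10^7) = 47.42.

47.42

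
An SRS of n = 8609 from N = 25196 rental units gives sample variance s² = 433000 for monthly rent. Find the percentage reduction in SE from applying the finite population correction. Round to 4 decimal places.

f = n/N = 8609/25196 = 0.34168122.
SE_no-fpc = √(s²/n) = 7.0919815; SE_fpc = √((1−f)s²/n) = 5.7542101.
Ratio = √(1−f) = 0.81136846. Reduction = 100·(1 − 0.81136846) = 18.8632%.

18.8632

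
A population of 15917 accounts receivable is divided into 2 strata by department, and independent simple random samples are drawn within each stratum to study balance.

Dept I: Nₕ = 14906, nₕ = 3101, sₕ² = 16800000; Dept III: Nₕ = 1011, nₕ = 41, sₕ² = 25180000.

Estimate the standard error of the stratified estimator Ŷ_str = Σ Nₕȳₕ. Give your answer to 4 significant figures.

1.247 × 10^6

Var(Ŷ_str) = Σₕ Nₕ²(1 − fₕ)sₕ²/nₕ.
Dept I: 14906²·(1 − 3101/14906)·16800000/3101 = 9.5331104 × 10^11.
Dept III: 1011²·(1 − 41/1011)·25180000/41 = 6.0227489 × 10^11.
Sum = 1.5555859 × 10^12.
SE = √(1.5555859 × 10^12) = 1.247 × 10^6.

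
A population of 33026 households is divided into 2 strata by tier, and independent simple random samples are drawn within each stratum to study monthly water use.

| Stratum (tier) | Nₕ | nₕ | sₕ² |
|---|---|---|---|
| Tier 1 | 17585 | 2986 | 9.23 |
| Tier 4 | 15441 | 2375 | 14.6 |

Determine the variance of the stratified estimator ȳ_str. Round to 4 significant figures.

0.001865

Var(ȳ_str) = Σₕ Wₕ²(1 − fₕ)sₕ²/nₕ with Wₕ = Nₕ/N, N = 33026.
Tier 1: Wₕ = 0.53245927; term = 0.53245927²·(1 − 0.16980381)·9.23/2986 = 7.2755432 × 10^-4.
Tier 4: Wₕ = 0.46754073; term = 0.46754073²·(1 − 0.15381128)·14.6/2375 = 0.0011370914.
Sum = 0.0018646457.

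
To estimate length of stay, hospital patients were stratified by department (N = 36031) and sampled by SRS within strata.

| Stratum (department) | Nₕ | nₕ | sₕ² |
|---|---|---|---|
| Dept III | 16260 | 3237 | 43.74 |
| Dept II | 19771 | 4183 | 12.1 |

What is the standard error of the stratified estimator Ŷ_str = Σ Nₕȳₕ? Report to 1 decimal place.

1937.2

Var(Ŷ_str) = Σₕ Nₕ²(1 − fₕ)sₕ²/nₕ.
Dept III: 16260²·(1 − 3237/16260)·43.74/3237 = 2.8613281 × 10^6.
Dept II: 19771²·(1 − 4183/19771)·12.1/4183 = 891490.13.
Sum = 3.7528182 × 10^6.
SE = √(3.7528182 × 10^6) = 1937.2.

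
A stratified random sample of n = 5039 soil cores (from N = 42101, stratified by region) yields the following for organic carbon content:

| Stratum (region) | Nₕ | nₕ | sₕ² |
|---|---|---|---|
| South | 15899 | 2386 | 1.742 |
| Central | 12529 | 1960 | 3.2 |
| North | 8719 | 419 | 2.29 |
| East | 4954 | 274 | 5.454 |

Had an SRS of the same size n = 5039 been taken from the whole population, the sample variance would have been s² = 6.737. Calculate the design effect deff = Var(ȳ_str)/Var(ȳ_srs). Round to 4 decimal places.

0.5896

Var(ȳ_str) = Σ Wₕ²(1−fₕ)sₕ²/nₕ with Wₕ = Nₕ/42101:
  South: (15899/42101)²·(1−2386/15899)·1.742/2386 = 8.8494132 × 10^-5
  Central: (12529/42101)²·(1−1960/12529)·3.2/1960 = 1.2197179 × 10^-4
  North: (8719/42101)²·(1−419/8719)·2.29/419 = 2.2314204 × 10^-4
  East: (4954/42101)²·(1−274/4954)·5.454/274 = 2.603644 × 10^-4
  → Var(ȳ_str) = 6.9397236 × 10^-4.
Var(ȳ_srs) = (1 − 5039/42101)·6.737/5039 = 0.0011769517.
deff = (6.9397236 × 10^-4) / 0.0011769517 = 0.5896.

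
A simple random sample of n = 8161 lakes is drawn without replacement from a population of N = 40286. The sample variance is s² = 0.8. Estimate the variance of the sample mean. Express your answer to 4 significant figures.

7.817 × 10^-5

Under SRS without replacement, Var(ȳ) = (1 − f)·s²/n with f = n/N = 8161/40286 = 0.20257658.
Var(ȳ) = (1 − 0.20257658)·0.8/8161 = 0.79742342·9.8027203 × 10^-5 = 7.8169187 × 10^-5.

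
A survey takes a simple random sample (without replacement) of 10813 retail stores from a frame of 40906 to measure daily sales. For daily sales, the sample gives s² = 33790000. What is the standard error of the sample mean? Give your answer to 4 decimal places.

47.9469

Under SRS without replacement, Var(ȳ) = (1 − f)·s²/n with f = n/N = 10813/40906 = 0.26433775.
Var(ȳ) = (1 − 0.26433775)·33790000/10813 = 0.73566225·3124.9422 = 2298.902.
SE(ȳ) = √(2298.902) = 47.9469.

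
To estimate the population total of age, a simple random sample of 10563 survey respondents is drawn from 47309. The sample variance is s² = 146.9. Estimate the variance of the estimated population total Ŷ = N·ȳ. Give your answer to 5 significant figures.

2.4176 × 10^7

Var(Ŷ) = N²·Var(ȳ) = N²·(1 − n/N)·s²/n.
f = 10563/47309 = 0.22327675; Var(ȳ) = 0.77672325·146.9/10563 = 0.010801917.
Var(Ŷ) = 47309² · 0.010801917 = 2.4176219 × 10^7.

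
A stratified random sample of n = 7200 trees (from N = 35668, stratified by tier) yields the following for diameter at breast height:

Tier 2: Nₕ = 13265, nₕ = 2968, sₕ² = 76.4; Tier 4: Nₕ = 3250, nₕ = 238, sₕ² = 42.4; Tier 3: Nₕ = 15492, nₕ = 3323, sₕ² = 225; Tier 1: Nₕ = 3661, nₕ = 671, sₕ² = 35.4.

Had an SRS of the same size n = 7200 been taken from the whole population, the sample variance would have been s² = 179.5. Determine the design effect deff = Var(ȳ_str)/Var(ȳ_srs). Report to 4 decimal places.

Var(ȳ_str) = Σ Wₕ²(1−fₕ)sₕ²/nₕ with Wₕ = Nₕ/35668:
  Tier 2: (13265/35668)²·(1−2968/13265)·76.4/2968 = 0.0027636937
  Tier 4: (3250/35668)²·(1−238/3250)·42.4/238 = 0.0013707862
  Tier 3: (15492/35668)²·(1−3323/15492)·225/3323 = 0.010033606
  Tier 1: (3661/35668)²·(1−671/3661)·35.4/671 = 4.5393549 × 10^-4
  → Var(ȳ_str) = 0.014622021.
Var(ȳ_srs) = (1 − 7200/35668)·179.5/7200 = 0.019898033.
deff = 0.014622021 / 0.019898033 = 0.7348.

0.7348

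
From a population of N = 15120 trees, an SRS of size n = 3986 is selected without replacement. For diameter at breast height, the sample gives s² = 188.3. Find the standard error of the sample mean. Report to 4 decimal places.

Under SRS without replacement, Var(ȳ) = (1 − f)·s²/n with f = n/N = 3986/15120 = 0.26362434.
Var(ȳ) = (1 − 0.26362434)·188.3/3986 = 0.73637566·0.047240341 = 0.034786637.
SE(ȳ) = √(0.034786637) = 0.1865.

0.1865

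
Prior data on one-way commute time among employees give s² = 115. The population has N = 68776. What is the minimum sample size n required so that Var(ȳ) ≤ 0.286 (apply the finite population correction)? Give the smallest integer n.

Without fpc, n₀ = s²/D = 115/0.286 = 402.0979.
With fpc, (1 − n/N)·s²/n ≤ D requires n ≥ n₀/(1 + n₀/N) = 402.0979/(1 + 402.0979/68776) = 399.7607.
Rounding up, n = 400.

400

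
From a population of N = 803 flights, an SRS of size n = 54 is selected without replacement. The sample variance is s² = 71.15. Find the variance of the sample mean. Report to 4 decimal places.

Under SRS without replacement, Var(ȳ) = (1 − f)·s²/n with f = n/N = 54/803 = 0.06724782.
Var(ȳ) = (1 − 0.06724782)·71.15/54 = 0.93275218·1.3175926 = 1.2289874.

1.2290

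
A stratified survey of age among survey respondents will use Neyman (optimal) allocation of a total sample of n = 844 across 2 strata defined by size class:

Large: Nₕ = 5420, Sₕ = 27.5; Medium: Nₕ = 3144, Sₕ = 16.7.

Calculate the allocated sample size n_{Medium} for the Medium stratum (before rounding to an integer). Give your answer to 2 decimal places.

Neyman allocation: nₕ = n·NₕSₕ / Σⱼ NⱼSⱼ.
Σ NⱼSⱼ = 5420·27.5 + 3144·16.7 = 201554.8.
n_{Medium} = 844·3144·16.7 / 201554.8 = 219.86.

219.86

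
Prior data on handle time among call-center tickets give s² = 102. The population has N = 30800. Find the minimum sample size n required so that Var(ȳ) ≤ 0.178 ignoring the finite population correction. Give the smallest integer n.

574

Without fpc, n₀ = s²/D = 102/0.178 = 573.0337.
Rounding up, n = 574.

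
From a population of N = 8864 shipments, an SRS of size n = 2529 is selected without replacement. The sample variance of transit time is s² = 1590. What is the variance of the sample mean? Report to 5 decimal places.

0.44933

Under SRS without replacement, Var(ȳ) = (1 − f)·s²/n with f = n/N = 2529/8864 = 0.28531137.
Var(ȳ) = (1 − 0.28531137)·1590/2529 = 0.71468863·0.628707 = 0.44932974.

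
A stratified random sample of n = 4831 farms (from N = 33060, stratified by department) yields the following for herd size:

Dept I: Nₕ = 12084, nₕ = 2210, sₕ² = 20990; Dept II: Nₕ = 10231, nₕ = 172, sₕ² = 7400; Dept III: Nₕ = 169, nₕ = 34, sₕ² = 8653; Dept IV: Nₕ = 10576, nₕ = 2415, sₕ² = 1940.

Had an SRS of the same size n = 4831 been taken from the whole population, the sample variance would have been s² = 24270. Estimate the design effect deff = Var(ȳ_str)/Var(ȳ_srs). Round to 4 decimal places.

Var(ȳ_str) = Σ Wₕ²(1−fₕ)sₕ²/nₕ with Wₕ = Nₕ/33060:
  Dept I: (12084/33060)²·(1−2210/12084)·20990/2210 = 1.0368557
  Dept II: (10231/33060)²·(1−172/10231)·7400/172 = 4.0510767
  Dept III: (169/33060)²·(1−34/169)·8653/34 = 0.0053125443
  Dept IV: (10576/33060)²·(1−2415/10576)·1940/2415 = 0.063437158
  → Var(ȳ_str) = 5.1566821.
Var(ȳ_srs) = (1 − 4831/33060)·24270/4831 = 4.2896848.
deff = 5.1566821 / 4.2896848 = 1.2021.

1.2021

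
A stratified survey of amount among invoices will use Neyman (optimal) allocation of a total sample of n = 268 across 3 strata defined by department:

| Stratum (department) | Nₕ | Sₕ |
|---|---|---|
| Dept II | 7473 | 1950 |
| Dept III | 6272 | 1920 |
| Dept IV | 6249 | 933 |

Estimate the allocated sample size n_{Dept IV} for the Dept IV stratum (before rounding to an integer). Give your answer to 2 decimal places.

48.16

Neyman allocation: nₕ = n·NₕSₕ / Σⱼ NⱼSⱼ.
Σ NⱼSⱼ = 7473·1950 + 6272·1920 + 6249·933 = 3.2444907 × 10^7.
n_{Dept IV} = 268·6249·933 / (3.2444907 × 10^7) = 48.16.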